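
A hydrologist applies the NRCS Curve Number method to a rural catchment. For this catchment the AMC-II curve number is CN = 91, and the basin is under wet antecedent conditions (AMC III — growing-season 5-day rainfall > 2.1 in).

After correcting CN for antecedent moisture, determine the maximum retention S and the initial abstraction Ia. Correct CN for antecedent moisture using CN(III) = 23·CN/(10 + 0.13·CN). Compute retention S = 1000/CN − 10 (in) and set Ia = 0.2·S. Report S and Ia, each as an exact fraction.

S = 900/2093 in ≈ 0.430 in; Ia = 180/2093 in ≈ 0.086 in

CN(III) from CN(II)=91: (23·91)/(10 + 0.13·91) = 209300/2183 ≈ 95.877
Max retention: S = 1000/(209300/2183) − 10 = 900/2093 in (≈ 0.430 in)
Ia = 0.2S: 0.2·0.430 = 0.086 in (exactly 180/2093)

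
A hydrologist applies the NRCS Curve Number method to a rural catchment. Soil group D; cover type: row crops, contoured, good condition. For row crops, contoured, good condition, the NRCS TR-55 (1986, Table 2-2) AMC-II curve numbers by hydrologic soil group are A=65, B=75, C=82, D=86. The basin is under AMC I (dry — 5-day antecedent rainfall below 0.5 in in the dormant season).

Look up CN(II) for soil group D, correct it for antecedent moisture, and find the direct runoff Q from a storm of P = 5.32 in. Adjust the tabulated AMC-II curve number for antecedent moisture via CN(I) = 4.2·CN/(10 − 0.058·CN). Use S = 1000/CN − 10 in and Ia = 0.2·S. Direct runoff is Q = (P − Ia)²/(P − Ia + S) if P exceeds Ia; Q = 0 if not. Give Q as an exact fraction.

NRCS table: row crops, contoured, good condition, soil group D → CN(II) = 86
CN(I) from CN(II)=86: (4.2·86)/(10 − 0.058·86) = 12900/179 ≈ 72.067
Retention S: 1000/CN − 10 with CN=72.067 → S = 500/129 ≈ 3.876 in
Initial abstraction Ia = S/5 = (500/129)/5 = 100/129 ≈ 0.775 in
P − Ia = 5.320 − 0.775 = 14657/3225 ≈ 4.545 in (> 0, runoff occurs)
Q: (14657/3225)² ÷ (27157/3225) = 214827649/87581325 in (≈ 2.453 in)

Q = 214827649/87581325 in ≈ 2.453 in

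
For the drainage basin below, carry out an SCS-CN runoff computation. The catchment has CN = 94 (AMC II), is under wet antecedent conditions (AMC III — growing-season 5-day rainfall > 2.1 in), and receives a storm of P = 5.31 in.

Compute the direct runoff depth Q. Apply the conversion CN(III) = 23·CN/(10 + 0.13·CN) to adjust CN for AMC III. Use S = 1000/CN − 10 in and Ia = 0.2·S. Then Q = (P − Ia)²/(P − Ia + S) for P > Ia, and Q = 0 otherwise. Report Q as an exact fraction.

Q = 107545498707/21548329700 in ≈ 4.991 in

Wet (AMC III): CN(III) = 23·94/(10 + 0.13·94) = 2162/(1111/50) = 108100/1111 ≈ 97.300
Max retention: S = 1000/(108100/1111) − 10 = 300/1081 in (≈ 0.278 in)
Ia = 0.2·(300/1081) = 60/1081 in ≈ 0.056 in
P − Ia = 5.310 − 0.056 = 568011/108100 ≈ 5.254 in (> 0, runoff occurs)
Runoff Q = (P−Ia)²/(P−Ia+S) = (5.254)²/(5.254+0.278) = 107545498707/21548329700 ≈ 4.991 in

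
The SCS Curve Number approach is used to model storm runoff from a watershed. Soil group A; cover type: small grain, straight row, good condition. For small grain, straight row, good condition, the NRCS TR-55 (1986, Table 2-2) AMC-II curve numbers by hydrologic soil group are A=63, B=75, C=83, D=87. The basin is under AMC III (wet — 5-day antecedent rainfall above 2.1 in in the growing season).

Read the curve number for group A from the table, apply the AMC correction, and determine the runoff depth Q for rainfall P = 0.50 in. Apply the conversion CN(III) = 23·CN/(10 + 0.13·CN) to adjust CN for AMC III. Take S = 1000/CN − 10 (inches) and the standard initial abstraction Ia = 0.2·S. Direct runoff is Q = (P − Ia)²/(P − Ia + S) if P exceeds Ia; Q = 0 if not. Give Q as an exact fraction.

Q = 0 in ≈ 0.000 in

NRCS table: small grain, straight row, good condition, soil group A → CN(II) = 63
CN(III) from CN(II)=63: (23·63)/(10 + 0.13·63) = 144900/1819 ≈ 79.659
Retention S: 1000/CN − 10 with CN=79.659 → S = 3700/1449 ≈ 2.553 in
Ia = 0.2S: 0.2·2.553 = 0.511 in (exactly 740/1449)
P = 0.500 ≤ Ia = 0.511 in: entire storm abstracted, Q = 0.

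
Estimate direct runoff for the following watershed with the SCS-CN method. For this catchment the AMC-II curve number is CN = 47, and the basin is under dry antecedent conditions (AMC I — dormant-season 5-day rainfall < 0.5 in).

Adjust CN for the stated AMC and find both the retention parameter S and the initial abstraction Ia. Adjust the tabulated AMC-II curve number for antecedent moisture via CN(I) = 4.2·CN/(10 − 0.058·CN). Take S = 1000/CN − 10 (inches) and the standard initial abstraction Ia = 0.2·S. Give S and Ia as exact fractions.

Adjust CN=47 to AMC I: 4.2·47/(10 − 0.058·47) → (987/5) ÷ (3637/500) = 98700/3637 ≈ 27.138
S = 1000/(98700/3637) − 10 = 26500/987 in ≈ 26.849 in
Initial abstraction Ia = S/5 = (26500/987)/5 = 5300/987 ≈ 5.370 in

S = 26500/987 in ≈ 26.849 in; Ia = 5300/987 in ≈ 5.370 in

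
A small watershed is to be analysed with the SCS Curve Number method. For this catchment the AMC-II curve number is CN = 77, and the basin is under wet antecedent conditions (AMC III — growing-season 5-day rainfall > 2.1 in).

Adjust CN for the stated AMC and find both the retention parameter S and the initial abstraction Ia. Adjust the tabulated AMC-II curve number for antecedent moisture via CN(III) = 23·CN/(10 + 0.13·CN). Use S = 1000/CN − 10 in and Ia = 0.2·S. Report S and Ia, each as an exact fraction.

CN(III) from CN(II)=77: (23·77)/(10 + 0.13·77) = 7700/87 ≈ 88.506
Retention S: 1000/CN − 10 with CN=88.506 → S = 100/77 ≈ 1.299 in
Ia = 0.2·(100/77) = 20/77 in ≈ 0.260 in

S = 100/77 in ≈ 1.299 in; Ia = 20/77 in ≈ 0.260 in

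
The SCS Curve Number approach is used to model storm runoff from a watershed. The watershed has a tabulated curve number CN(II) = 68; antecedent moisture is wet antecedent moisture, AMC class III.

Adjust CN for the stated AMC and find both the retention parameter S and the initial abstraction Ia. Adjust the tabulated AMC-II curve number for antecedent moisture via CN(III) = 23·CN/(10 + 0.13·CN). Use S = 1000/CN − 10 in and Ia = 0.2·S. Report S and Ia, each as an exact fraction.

CN(III) from CN(II)=68: (23·68)/(10 + 0.13·68) = 39100/471 ≈ 83.015
Max retention: S = 1000/(39100/471) − 10 = 800/391 in (≈ 2.046 in)
Ia = 0.2S: 0.2·2.046 = 0.409 in (exactly 160/391)

S = 800/391 in ≈ 2.046 in; Ia = 160/391 in ≈ 0.409 in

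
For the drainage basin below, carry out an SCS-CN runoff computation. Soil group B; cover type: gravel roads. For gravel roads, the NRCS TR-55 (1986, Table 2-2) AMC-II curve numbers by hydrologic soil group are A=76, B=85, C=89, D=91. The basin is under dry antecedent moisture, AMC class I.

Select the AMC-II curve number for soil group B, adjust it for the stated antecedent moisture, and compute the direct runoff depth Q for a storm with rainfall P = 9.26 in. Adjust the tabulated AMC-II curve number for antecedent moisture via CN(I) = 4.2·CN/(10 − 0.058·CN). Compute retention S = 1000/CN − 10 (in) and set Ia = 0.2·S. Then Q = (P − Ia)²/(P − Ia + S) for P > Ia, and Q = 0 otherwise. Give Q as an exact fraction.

Q = 2509709409/446827150 in ≈ 5.617 in

NRCS table: gravel roads, soil group B → CN(II) = 85
Adjust CN=85 to AMC I: 4.2·85/(10 − 0.058·85) → 357 ÷ (507/100) = 11900/169 ≈ 70.414
Retention S: 1000/CN − 10 with CN=70.414 → S = 500/119 ≈ 4.202 in
Initial abstraction Ia = S/5 = (500/119)/5 = 100/119 ≈ 0.840 in
Excess rainfall: 9.260 − 0.840 = 8.420 in; P > Ia so Q > 0
Q: (50097/5950)² ÷ (75097/5950) = 2509709409/446827150 in (≈ 5.617 in)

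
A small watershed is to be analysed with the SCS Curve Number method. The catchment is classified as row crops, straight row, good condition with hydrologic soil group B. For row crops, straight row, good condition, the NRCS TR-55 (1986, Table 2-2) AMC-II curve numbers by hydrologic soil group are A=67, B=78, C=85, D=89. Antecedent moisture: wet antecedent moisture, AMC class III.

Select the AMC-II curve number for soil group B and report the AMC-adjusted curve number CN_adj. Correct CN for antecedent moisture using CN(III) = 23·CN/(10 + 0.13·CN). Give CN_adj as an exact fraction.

NRCS table: row crops, straight row, good condition, soil group B → CN(II) = 78
CN(III) from CN(II)=78: (23·78)/(10 + 0.13·78) = 89700/1007 ≈ 89.076

CN_adj = 89700/1007 ≈ 89.076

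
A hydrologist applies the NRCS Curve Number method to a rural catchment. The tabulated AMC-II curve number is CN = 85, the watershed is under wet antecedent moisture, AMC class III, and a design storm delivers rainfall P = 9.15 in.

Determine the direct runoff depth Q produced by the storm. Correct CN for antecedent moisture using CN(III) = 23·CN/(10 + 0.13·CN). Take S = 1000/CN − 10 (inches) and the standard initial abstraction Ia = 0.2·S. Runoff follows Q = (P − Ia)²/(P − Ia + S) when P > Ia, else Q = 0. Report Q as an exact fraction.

Wet (AMC III): CN(III) = 23·85/(10 + 0.13·85) = 1955/(421/20) = 39100/421 ≈ 92.874
Retention S: 1000/CN − 10 with CN=92.874 → S = 300/391 ≈ 0.767 in
Initial abstraction Ia = S/5 = (300/391)/5 = 60/391 ≈ 0.153 in
Since P=9.150 > Ia=0.153: effective rainfall P−Ia = 70353/7820 in
Q: (70353/7820)² ÷ (76353/7820) = 1649848203/199026820 in (≈ 8.290 in)

Q = 1649848203/199026820 in ≈ 8.290 in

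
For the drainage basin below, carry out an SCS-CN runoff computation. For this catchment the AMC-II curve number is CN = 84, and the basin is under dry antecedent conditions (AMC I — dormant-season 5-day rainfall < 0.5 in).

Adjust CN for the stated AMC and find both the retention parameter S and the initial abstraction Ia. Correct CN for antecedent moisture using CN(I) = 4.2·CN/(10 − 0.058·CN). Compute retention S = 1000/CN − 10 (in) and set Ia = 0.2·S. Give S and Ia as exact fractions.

Dry (AMC I): CN(I) = 4.2·84/(10 − 0.058·84) = (1764/5)/(641/125) = 44100/641 ≈ 68.799
Retention S: 1000/CN − 10 with CN=68.799 → S = 2000/441 ≈ 4.535 in
Initial abstraction Ia = S/5 = (2000/441)/5 = 400/441 ≈ 0.907 in

S = 2000/441 in ≈ 4.535 in; Ia = 400/441 in ≈ 0.907 in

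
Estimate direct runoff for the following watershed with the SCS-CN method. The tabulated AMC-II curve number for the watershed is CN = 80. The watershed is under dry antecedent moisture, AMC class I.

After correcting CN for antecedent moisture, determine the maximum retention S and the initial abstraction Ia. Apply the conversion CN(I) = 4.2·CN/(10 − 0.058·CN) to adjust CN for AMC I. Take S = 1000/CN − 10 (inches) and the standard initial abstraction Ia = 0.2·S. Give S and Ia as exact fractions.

Dry (AMC I): CN(I) = 4.2·80/(10 − 0.058·80) = 336/(134/25) = 4200/67 ≈ 62.687
Max retention: S = 1000/(4200/67) − 10 = 125/21 in (≈ 5.952 in)
Initial abstraction Ia = S/5 = (125/21)/5 = 25/21 ≈ 1.190 in

S = 125/21 in ≈ 5.952 in; Ia = 25/21 in ≈ 1.190 in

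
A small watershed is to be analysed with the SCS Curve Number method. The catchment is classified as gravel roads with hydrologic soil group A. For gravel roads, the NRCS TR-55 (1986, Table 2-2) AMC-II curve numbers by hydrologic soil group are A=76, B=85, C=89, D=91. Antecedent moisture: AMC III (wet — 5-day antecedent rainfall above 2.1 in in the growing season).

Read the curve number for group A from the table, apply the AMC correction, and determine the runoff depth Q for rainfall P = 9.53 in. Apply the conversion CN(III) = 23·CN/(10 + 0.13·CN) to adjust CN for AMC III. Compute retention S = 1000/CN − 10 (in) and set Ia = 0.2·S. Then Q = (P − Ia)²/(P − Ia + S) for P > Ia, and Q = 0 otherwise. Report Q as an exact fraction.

Q = 163588700521/20296945700 in ≈ 8.060 in

NRCS table: gravel roads, soil group A → CN(II) = 76
CN(III) from CN(II)=76: (23·76)/(10 + 0.13·76) = 43700/497 ≈ 87.928
Max retention: S = 1000/(43700/497) − 10 = 600/437 in (≈ 1.373 in)
Ia = 0.2·(600/437) = 120/437 in ≈ 0.275 in
P − Ia = 9.530 − 0.275 = 404461/43700 ≈ 9.255 in (> 0, runoff occurs)
Q: (404461/43700)² ÷ (464461/43700) = 163588700521/20296945700 in (≈ 8.060 in)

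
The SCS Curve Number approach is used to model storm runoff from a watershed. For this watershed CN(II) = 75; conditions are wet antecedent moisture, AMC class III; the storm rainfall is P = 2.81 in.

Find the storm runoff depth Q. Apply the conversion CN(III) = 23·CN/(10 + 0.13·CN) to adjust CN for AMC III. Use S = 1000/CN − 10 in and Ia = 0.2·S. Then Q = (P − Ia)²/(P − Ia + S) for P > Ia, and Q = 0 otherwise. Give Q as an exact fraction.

Q = 302377321/188984100 in ≈ 1.600 in

CN(III) from CN(II)=75: (23·75)/(10 + 0.13·75) = 6900/79 ≈ 87.342
Retention S: 1000/CN − 10 with CN=87.342 → S = 100/69 ≈ 1.449 in
Ia = 0.2S: 0.2·1.449 = 0.290 in (exactly 20/69)
Since P=2.810 > Ia=0.290: effective rainfall P−Ia = 17389/6900 in
Q = (17389/6900)²/((17389/6900) + 100/69) = (302377321/47610000)/(27389/6900) = 302377321/188984100 in ≈ 1.600 in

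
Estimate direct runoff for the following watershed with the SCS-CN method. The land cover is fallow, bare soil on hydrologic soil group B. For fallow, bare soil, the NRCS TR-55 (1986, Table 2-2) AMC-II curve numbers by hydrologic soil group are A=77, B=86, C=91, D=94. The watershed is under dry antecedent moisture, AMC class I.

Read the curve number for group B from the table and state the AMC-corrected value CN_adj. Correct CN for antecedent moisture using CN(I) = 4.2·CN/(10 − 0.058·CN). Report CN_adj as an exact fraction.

NRCS table: fallow, bare soil, soil group B → CN(II) = 86
Dry (AMC I): CN(I) = 4.2·86/(10 − 0.058·86) = (1806/5)/(1253/250) = 12900/179 ≈ 72.067

CN_adj = 12900/179 ≈ 72.067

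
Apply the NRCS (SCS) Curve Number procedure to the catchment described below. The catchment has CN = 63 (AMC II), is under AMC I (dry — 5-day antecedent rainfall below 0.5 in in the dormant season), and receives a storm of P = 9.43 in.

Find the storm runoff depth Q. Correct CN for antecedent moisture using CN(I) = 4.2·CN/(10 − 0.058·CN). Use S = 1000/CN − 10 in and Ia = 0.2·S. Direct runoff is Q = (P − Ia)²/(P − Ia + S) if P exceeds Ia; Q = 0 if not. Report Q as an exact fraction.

Q = 770162452921/360860024700 in ≈ 2.134 in

Adjust CN=63 to AMC I: 4.2·63/(10 − 0.058·63) → (1323/5) ÷ (3173/500) = 132300/3173 ≈ 41.696
Retention S: 1000/CN − 10 with CN=41.696 → S = 18500/1323 ≈ 13.983 in
Ia = 0.2·(18500/1323) = 3700/1323 in ≈ 2.797 in
P − Ia = 9.430 − 2.797 = 877589/132300 ≈ 6.633 in (> 0, runoff occurs)
Q: (877589/132300)² ÷ (2727589/132300) = 770162452921/360860024700 in (≈ 2.134 in)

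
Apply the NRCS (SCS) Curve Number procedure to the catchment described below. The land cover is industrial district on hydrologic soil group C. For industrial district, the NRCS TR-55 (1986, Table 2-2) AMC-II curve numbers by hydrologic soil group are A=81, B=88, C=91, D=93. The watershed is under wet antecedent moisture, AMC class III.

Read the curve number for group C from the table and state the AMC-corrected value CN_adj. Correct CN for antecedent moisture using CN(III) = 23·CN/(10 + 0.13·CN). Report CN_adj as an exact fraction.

NRCS table: industrial district, soil group C → CN(II) = 91
CN(III) from CN(II)=91: (23·91)/(10 + 0.13·91) = 209300/2183 ≈ 95.877

CN_adj = 209300/2183 ≈ 95.877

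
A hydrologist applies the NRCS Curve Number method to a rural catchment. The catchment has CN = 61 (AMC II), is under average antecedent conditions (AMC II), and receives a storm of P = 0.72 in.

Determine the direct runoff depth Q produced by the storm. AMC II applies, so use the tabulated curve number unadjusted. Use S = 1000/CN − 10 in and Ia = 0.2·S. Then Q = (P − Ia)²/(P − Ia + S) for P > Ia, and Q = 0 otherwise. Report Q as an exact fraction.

Q = 0 in ≈ 0.000 in

AMC II — tabulated CN = 61 applies directly.
Retention S: 1000/CN − 10 with CN=61.000 → S = 390/61 ≈ 6.393 in
Ia = 0.2·(390/61) = 78/61 in ≈ 1.279 in
P = 0.720 ≤ Ia = 1.279 in: entire storm abstracted, Q = 0.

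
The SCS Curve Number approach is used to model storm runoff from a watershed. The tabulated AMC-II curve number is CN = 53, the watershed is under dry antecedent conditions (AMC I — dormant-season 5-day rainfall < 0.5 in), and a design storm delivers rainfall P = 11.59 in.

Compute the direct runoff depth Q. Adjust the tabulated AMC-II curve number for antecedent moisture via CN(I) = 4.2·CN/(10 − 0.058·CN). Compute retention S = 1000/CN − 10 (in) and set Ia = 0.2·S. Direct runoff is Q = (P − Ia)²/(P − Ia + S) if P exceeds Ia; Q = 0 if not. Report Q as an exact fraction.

Dry (AMC I): CN(I) = 4.2·53/(10 − 0.058·53) = (1113/5)/(3463/500) = 111300/3463 ≈ 32.140
S = 1000/(111300/3463) − 10 = 23500/1113 in ≈ 21.114 in
Ia = 0.2·(23500/1113) = 4700/1113 in ≈ 4.223 in
Excess rainfall: 11.590 − 4.223 = 7.367 in; P > Ia so Q > 0
Q = (819967/111300)²/((819967/111300) + 23500/1113) = (672345881089/12387690000)/(3169967/111300) = 672345881089/352817327100 in ≈ 1.906 in

Q = 672345881089/352817327100 in ≈ 1.906 in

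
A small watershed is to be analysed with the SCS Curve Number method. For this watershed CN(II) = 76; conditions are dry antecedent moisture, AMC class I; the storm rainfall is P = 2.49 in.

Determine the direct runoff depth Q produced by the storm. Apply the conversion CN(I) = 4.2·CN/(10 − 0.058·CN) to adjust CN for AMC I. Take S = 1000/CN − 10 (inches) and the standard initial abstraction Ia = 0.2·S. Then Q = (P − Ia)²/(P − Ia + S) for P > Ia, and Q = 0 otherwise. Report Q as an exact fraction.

Dry (AMC I): CN(I) = 4.2·76/(10 − 0.058·76) = (1596/5)/(699/125) = 13300/233 ≈ 57.082
Retention S: 1000/CN − 10 with CN=57.082 → S = 1000/133 ≈ 7.519 in
Ia = 0.2S: 0.2·7.519 = 1.504 in (exactly 200/133)
Excess rainfall: 2.490 − 1.504 = 0.986 in; P > Ia so Q > 0
Q: (13117/13300)² ÷ (113117/13300) = 172055689/1504456100 in (≈ 0.114 in)

Q = 172055689/1504456100 in ≈ 0.114 in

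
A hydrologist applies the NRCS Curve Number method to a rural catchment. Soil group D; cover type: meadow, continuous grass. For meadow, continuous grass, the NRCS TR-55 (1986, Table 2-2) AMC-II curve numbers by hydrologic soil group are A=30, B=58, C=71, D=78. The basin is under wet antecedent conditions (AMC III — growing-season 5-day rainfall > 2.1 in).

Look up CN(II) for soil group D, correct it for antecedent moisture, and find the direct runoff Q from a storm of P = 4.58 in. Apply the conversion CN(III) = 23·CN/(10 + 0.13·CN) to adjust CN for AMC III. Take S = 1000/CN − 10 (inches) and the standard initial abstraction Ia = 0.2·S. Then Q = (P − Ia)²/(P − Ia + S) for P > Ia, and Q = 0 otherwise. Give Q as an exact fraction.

NRCS table: meadow, continuous grass, soil group D → CN(II) = 78
Wet (AMC III): CN(III) = 23·78/(10 + 0.13·78) = 1794/(1007/50) = 89700/1007 ≈ 89.076
Max retention: S = 1000/(89700/1007) − 10 = 1100/897 in (≈ 1.226 in)
Ia = 0.2·(1100/897) = 220/897 in ≈ 0.245 in
P − Ia = 4.580 − 0.245 = 194413/44850 ≈ 4.335 in (> 0, runoff occurs)
Runoff Q = (P−Ia)²/(P−Ia+S) = (4.335)²/(4.335+1.226) = 37796414569/11186173050 ≈ 3.379 in

Q = 37796414569/11186173050 in ≈ 3.379 in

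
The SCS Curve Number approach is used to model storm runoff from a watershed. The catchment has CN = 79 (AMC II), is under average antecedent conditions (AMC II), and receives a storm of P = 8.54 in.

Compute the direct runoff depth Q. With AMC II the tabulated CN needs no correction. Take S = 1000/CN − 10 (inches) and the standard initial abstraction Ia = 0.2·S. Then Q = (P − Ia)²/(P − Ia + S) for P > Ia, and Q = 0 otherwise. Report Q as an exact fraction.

Q = 142949527/23775050 in ≈ 6.013 in

AMC II — tabulated CN = 79 applies directly.
Max retention: S = 1000/79 − 10 = 210/79 in (≈ 2.658 in)
Ia = 0.2S: 0.2·2.658 = 0.532 in (exactly 42/79)
Excess rainfall: 8.540 − 0.532 = 8.008 in; P > Ia so Q > 0
Runoff Q = (P−Ia)²/(P−Ia+S) = (8.008)²/(8.008+2.658) = 142949527/23775050 ≈ 6.013 in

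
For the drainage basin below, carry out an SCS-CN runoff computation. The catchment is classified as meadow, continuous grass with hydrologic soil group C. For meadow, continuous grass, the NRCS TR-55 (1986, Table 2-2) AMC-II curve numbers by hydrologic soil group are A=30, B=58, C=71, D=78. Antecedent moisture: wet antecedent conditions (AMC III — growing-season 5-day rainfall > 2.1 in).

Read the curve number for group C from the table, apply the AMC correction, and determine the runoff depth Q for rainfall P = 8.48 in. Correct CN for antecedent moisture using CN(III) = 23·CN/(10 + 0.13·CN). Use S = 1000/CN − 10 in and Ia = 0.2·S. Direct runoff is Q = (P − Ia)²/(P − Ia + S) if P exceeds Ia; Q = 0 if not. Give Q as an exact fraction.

Q = 27505559104/4125325425 in ≈ 6.667 in

NRCS table: meadow, continuous grass, soil group C → CN(II) = 71
Adjust CN=71 to AMC III: 23·71/(10 + 0.13·71) → 1633 ÷ (1923/100) = 163300/1923 ≈ 84.919
S = 1000/(163300/1923) − 10 = 2900/1633 in ≈ 1.776 in
Ia = 0.2·(2900/1633) = 580/1633 in ≈ 0.355 in
Excess rainfall: 8.480 − 0.355 = 8.125 in; P > Ia so Q > 0
Q: (331696/40825)² ÷ (404196/40825) = 27505559104/4125325425 in (≈ 6.667 in)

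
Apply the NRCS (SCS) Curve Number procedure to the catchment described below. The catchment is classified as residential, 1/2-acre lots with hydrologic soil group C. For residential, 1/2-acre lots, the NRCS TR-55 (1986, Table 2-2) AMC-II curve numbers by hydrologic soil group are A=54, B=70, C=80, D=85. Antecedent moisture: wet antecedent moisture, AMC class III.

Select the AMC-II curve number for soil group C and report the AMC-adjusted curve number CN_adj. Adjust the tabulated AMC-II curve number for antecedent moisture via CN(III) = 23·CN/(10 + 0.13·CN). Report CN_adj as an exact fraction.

NRCS table: residential, 1/2-acre lots, soil group C → CN(II) = 80
Adjust CN=80 to AMC III: 23·80/(10 + 0.13·80) → 1840 ÷ (102/5) = 4600/51 ≈ 90.196

CN_adj = 4600/51 ≈ 90.196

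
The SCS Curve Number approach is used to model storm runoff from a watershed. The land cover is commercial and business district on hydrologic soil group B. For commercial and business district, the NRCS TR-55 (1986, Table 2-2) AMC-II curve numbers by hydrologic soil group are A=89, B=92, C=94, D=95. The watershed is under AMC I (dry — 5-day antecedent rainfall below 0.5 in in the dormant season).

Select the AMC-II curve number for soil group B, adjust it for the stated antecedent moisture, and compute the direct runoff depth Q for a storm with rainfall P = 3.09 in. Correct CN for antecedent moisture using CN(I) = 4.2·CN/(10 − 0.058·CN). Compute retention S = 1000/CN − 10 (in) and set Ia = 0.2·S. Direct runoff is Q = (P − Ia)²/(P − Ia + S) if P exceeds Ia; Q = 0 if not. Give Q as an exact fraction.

NRCS table: commercial and business district, soil group B → CN(II) = 92
CN(I) from CN(II)=92: (4.2·92)/(10 − 0.058·92) = 48300/583 ≈ 82.847
S = 1000/(48300/583) − 10 = 1000/483 in ≈ 2.070 in
Initial abstraction Ia = S/5 = (1000/483)/5 = 200/483 ≈ 0.414 in
Excess rainfall: 3.090 − 0.414 = 2.676 in; P > Ia so Q > 0
Runoff Q = (P−Ia)²/(P−Ia+S) = (2.676)²/(2.676+2.070) = 16704787009/11072630100 ≈ 1.509 in

Q = 16704787009/11072630100 in ≈ 1.509 in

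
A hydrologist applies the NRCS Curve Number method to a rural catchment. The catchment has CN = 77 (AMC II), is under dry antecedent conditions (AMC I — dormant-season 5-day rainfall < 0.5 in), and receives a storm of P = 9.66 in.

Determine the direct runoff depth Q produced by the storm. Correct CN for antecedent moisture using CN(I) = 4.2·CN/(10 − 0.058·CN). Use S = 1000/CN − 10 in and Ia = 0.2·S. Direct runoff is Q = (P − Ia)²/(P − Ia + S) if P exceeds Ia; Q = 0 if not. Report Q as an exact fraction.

Q = 19285680527/4362423450 in ≈ 4.421 in

Adjust CN=77 to AMC I: 4.2·77/(10 − 0.058·77) → (1617/5) ÷ (2767/500) = 161700/2767 ≈ 58.439
Retention S: 1000/CN − 10 with CN=58.439 → S = 11500/1617 ≈ 7.112 in
Ia = 0.2·(11500/1617) = 2300/1617 in ≈ 1.422 in
P − Ia = 9.660 − 1.422 = 666011/80850 ≈ 8.238 in (> 0, runoff occurs)
Q: (666011/80850)² ÷ (1241011/80850) = 19285680527/4362423450 in (≈ 4.421 in)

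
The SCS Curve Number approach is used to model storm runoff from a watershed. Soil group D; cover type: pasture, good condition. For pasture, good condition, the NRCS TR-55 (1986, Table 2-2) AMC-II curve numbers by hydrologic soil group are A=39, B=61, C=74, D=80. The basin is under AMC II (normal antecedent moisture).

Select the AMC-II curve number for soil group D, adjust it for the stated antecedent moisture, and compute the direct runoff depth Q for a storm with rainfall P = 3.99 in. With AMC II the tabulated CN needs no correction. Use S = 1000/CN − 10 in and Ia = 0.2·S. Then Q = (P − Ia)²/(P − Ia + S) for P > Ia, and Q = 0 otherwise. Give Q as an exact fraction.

NRCS table: pasture, good condition, soil group D → CN(II) = 80
AMC II — tabulated CN = 80 applies directly.
S = 1000/80 − 10 = 5/2 in ≈ 2.500 in
Ia = 0.2·(5/2) = 1/2 in ≈ 0.500 in
Since P=3.990 > Ia=0.500: effective rainfall P−Ia = 349/100 in
Q = (349/100)²/((349/100) + 5/2) = (121801/10000)/(599/100) = 121801/59900 in ≈ 2.033 in

Q = 121801/59900 in ≈ 2.033 in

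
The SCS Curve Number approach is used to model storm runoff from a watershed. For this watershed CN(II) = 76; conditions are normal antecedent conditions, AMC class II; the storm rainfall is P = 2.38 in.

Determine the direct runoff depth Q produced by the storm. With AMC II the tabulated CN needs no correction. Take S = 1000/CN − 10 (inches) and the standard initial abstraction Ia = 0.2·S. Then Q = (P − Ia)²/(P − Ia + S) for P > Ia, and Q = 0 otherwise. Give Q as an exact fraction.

Q = 2758921/4427950 in ≈ 0.623 in

Average conditions: CN = 76 (no AMC adjustment).
Retention S: 1000/CN − 10 with CN=76.000 → S = 60/19 ≈ 3.158 in
Ia = 0.2·(60/19) = 12/19 in ≈ 0.632 in
Since P=2.380 > Ia=0.632: effective rainfall P−Ia = 1661/950 in
Q = (1661/950)²/((1661/950) + 60/19) = (2758921/902500)/(4661/950) = 2758921/4427950 in ≈ 0.623 in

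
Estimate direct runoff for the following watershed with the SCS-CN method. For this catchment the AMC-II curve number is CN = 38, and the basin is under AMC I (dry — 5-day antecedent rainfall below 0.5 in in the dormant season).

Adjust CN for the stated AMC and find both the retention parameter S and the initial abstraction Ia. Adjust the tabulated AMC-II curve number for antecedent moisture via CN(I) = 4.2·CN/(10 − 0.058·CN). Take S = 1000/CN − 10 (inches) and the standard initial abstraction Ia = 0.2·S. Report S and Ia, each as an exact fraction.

CN(I) from CN(II)=38: (4.2·38)/(10 − 0.058·38) = 39900/1949 ≈ 20.472
Max retention: S = 1000/(39900/1949) − 10 = 15500/399 in (≈ 38.847 in)
Initial abstraction Ia = S/5 = (15500/399)/5 = 3100/399 ≈ 7.769 in

S = 15500/399 in ≈ 38.847 in; Ia = 3100/399 in ≈ 7.769 in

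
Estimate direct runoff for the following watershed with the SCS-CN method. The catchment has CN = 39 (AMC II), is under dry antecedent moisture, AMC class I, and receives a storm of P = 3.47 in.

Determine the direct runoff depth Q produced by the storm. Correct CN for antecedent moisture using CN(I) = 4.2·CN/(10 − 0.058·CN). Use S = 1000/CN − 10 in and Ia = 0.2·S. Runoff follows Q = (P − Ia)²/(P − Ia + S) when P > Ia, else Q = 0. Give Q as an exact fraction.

Q = 0 in ≈ 0.000 in

Dry (AMC I): CN(I) = 4.2·39/(10 − 0.058·39) = (819/5)/(3869/500) = 81900/3869 ≈ 21.168
Retention S: 1000/CN − 10 with CN=21.168 → S = 30500/819 ≈ 37.241 in
Ia = 0.2·(30500/819) = 6100/819 in ≈ 7.448 in
P = 3.470 ≤ Ia = 7.448 in: entire storm abstracted, Q = 0.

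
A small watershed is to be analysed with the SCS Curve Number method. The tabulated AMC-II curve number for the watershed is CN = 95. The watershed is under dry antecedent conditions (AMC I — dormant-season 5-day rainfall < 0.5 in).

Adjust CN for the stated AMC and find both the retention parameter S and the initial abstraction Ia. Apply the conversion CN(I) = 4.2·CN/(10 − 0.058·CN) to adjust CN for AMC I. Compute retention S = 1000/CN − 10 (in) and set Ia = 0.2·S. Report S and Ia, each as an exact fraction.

CN(I) from CN(II)=95: (4.2·95)/(10 − 0.058·95) = 39900/449 ≈ 88.864
S = 1000/(39900/449) − 10 = 500/399 in ≈ 1.253 in
Ia = 0.2S: 0.2·1.253 = 0.251 in (exactly 100/399)

S = 500/399 in ≈ 1.253 in; Ia = 100/399 in ≈ 0.251 in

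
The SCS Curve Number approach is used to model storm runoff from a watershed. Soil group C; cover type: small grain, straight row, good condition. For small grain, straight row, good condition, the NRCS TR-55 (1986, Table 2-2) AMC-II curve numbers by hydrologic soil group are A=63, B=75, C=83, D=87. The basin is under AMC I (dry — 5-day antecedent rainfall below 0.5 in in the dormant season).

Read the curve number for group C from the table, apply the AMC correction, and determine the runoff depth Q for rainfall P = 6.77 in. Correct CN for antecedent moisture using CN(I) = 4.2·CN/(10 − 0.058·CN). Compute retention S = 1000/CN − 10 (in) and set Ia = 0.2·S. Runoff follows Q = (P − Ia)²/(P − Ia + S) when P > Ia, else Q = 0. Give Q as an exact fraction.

Q = 1020122220121/324199917300 in ≈ 3.147 in

NRCS table: small grain, straight row, good condition, soil group C → CN(II) = 83
Adjust CN=83 to AMC I: 4.2·83/(10 − 0.058·83) → (1743/5) ÷ (2593/500) = 174300/2593 ≈ 67.219
Max retention: S = 1000/(174300/2593) − 10 = 8500/1743 in (≈ 4.877 in)
Ia = 0.2·(8500/1743) = 1700/1743 in ≈ 0.975 in
P − Ia = 6.770 − 0.975 = 1010011/174300 ≈ 5.795 in (> 0, runoff occurs)
Q = (1010011/174300)²/((1010011/174300) + 8500/1743) = (1020122220121/30380490000)/(1860011/174300) = 1020122220121/324199917300 in ≈ 3.147 in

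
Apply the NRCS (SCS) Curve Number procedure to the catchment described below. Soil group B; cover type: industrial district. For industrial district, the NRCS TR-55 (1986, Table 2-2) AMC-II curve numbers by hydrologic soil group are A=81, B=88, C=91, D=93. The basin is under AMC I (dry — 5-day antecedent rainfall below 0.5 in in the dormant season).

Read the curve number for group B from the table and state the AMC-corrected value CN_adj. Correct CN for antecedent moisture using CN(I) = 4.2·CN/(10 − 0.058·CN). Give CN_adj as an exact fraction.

NRCS table: industrial district, soil group B → CN(II) = 88
Dry (AMC I): CN(I) = 4.2·88/(10 − 0.058·88) = (1848/5)/(612/125) = 3850/51 ≈ 75.490

CN_adj = 3850/51 ≈ 75.490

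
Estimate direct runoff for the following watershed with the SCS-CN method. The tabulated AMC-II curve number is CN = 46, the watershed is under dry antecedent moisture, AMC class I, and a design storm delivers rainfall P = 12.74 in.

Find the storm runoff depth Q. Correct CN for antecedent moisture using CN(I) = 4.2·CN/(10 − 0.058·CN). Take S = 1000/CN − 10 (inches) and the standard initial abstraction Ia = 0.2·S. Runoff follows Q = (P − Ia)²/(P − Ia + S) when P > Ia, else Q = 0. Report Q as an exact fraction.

Q = 3312808249/2274583850 in ≈ 1.456 in

Adjust CN=46 to AMC I: 4.2·46/(10 − 0.058·46) → (966/5) ÷ (1833/250) = 16100/611 ≈ 26.350
Max retention: S = 1000/(16100/611) − 10 = 4500/161 in (≈ 27.950 in)
Ia = 0.2S: 0.2·27.950 = 5.590 in (exactly 900/161)
P − Ia = 12.740 − 5.590 = 57557/8050 ≈ 7.150 in (> 0, runoff occurs)
Runoff Q = (P−Ia)²/(P−Ia+S) = (7.150)²/(7.150+27.950) = 3312808249/2274583850 ≈ 1.456 in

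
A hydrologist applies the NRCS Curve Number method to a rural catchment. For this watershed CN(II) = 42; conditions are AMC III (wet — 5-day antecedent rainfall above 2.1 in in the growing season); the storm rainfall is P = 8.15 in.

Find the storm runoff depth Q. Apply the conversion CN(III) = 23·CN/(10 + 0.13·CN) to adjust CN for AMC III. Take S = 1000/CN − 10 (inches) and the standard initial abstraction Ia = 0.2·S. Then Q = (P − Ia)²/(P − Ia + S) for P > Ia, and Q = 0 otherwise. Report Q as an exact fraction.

Q = 4506302641/1208746140 in ≈ 3.728 in

Adjust CN=42 to AMC III: 23·42/(10 + 0.13·42) → 966 ÷ (773/50) = 48300/773 ≈ 62.484
Max retention: S = 1000/(48300/773) − 10 = 2900/483 in (≈ 6.004 in)
Ia = 0.2·(2900/483) = 580/483 in ≈ 1.201 in
Excess rainfall: 8.150 − 1.201 = 6.949 in; P > Ia so Q > 0
Q: (67129/9660)² ÷ (125129/9660) = 4506302641/1208746140 in (≈ 3.728 in)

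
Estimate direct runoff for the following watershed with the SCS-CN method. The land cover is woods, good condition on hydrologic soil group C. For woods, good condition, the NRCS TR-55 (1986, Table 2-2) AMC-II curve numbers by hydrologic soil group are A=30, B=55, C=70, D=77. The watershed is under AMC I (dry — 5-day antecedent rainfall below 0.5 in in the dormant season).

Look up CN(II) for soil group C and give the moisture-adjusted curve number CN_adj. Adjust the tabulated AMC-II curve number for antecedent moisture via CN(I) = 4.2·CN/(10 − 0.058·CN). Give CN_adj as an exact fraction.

CN_adj = 4900/99 ≈ 49.495

NRCS table: woods, good condition, soil group C → CN(II) = 70
Adjust CN=70 to AMC I: 4.2·70/(10 − 0.058·70) → 294 ÷ (297/50) = 4900/99 ≈ 49.495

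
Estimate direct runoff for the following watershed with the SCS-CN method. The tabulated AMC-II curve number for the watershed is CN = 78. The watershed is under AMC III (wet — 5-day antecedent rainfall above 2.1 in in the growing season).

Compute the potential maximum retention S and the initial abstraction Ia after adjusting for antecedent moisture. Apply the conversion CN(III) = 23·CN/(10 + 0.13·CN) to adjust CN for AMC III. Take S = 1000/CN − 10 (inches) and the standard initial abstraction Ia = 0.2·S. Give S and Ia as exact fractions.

S = 1100/897 in ≈ 1.226 in; Ia = 220/897 in ≈ 0.245 in

Wet (AMC III): CN(III) = 23·78/(10 + 0.13·78) = 1794/(1007/50) = 89700/1007 ≈ 89.076
Retention S: 1000/CN − 10 with CN=89.076 → S = 1100/897 ≈ 1.226 in
Ia = 0.2·(1100/897) = 220/897 in ≈ 0.245 in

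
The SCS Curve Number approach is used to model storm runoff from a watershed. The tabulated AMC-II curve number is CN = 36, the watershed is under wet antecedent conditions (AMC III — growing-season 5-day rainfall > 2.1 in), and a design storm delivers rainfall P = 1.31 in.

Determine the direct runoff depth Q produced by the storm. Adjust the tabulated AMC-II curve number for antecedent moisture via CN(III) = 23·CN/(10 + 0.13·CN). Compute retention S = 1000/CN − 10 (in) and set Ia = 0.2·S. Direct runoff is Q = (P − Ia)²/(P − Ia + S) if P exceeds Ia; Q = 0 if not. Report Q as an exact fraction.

Q = 0 in ≈ 0.000 in

CN(III) from CN(II)=36: (23·36)/(10 + 0.13·36) = 20700/367 ≈ 56.403
Max retention: S = 1000/(20700/367) − 10 = 1600/207 in (≈ 7.729 in)
Ia = 0.2·(1600/207) = 320/207 in ≈ 1.546 in
P = 1.310 ≤ Ia = 1.546 in: entire storm abstracted, Q = 0.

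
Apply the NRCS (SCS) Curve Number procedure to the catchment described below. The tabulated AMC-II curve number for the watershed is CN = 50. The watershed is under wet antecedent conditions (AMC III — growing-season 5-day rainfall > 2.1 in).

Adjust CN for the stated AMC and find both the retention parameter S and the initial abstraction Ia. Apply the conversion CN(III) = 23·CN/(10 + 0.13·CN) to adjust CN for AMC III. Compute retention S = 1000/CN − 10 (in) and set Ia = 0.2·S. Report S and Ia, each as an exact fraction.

Wet (AMC III): CN(III) = 23·50/(10 + 0.13·50) = 1150/(33/2) = 2300/33 ≈ 69.697
Max retention: S = 1000/(2300/33) − 10 = 100/23 in (≈ 4.348 in)
Ia = 0.2·(100/23) = 20/23 in ≈ 0.870 in

S = 100/23 in ≈ 4.348 in; Ia = 20/23 in ≈ 0.870 in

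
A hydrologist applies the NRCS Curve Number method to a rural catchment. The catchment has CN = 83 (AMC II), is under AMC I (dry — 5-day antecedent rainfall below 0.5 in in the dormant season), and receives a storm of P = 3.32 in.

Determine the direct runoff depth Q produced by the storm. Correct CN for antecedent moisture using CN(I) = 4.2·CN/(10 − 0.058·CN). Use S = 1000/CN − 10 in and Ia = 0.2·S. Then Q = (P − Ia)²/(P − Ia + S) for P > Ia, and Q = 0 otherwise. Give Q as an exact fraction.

Dry (AMC I): CN(I) = 4.2·83/(10 − 0.058·83) = (1743/5)/(2593/500) = 174300/2593 ≈ 67.219
Retention S: 1000/CN − 10 with CN=67.219 → S = 8500/1743 ≈ 4.877 in
Ia = 0.2S: 0.2·4.877 = 0.975 in (exactly 1700/1743)
Excess rainfall: 3.320 − 0.975 = 2.345 in; P > Ia so Q > 0
Q: (102169/43575)² ÷ (314669/43575) = 10438504561/13711701675 in (≈ 0.761 in)

Q = 10438504561/13711701675 in ≈ 0.761 in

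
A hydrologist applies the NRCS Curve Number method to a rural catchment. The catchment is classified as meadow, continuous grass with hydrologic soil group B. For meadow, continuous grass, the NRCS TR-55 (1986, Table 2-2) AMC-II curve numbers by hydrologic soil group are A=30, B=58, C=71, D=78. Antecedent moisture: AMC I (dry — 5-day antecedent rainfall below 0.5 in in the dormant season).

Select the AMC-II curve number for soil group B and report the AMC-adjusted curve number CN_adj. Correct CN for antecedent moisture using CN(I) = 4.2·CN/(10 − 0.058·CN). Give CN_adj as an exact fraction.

CN_adj = 2900/79 ≈ 36.709

NRCS table: meadow, continuous grass, soil group B → CN(II) = 58
CN(I) from CN(II)=58: (4.2·58)/(10 − 0.058·58) = 2900/79 ≈ 36.709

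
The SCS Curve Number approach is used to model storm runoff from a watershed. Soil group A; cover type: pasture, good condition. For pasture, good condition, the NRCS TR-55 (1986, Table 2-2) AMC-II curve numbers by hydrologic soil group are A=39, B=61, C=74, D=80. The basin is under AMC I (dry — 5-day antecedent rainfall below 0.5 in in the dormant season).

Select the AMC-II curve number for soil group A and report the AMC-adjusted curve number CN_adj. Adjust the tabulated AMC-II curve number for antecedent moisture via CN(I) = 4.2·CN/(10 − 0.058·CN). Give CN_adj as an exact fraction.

CN_adj = 81900/3869 ≈ 21.168

NRCS table: pasture, good condition, soil group A → CN(II) = 39
Dry (AMC I): CN(I) = 4.2·39/(10 − 0.058·39) = (819/5)/(3869/500) = 81900/3869 ≈ 21.168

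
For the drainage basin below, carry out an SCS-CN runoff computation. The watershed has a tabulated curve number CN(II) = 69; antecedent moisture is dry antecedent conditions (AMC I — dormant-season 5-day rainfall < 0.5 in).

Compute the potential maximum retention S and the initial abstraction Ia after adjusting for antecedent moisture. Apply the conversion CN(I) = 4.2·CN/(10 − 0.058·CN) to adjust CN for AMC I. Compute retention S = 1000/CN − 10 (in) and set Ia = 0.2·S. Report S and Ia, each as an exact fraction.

S = 15500/1449 in ≈ 10.697 in; Ia = 3100/1449 in ≈ 2.139 in

CN(I) from CN(II)=69: (4.2·69)/(10 − 0.058·69) = 144900/2999 ≈ 48.316
Retention S: 1000/CN − 10 with CN=48.316 → S = 15500/1449 ≈ 10.697 in
Initial abstraction Ia = S/5 = (15500/1449)/5 = 3100/1449 ≈ 2.139 in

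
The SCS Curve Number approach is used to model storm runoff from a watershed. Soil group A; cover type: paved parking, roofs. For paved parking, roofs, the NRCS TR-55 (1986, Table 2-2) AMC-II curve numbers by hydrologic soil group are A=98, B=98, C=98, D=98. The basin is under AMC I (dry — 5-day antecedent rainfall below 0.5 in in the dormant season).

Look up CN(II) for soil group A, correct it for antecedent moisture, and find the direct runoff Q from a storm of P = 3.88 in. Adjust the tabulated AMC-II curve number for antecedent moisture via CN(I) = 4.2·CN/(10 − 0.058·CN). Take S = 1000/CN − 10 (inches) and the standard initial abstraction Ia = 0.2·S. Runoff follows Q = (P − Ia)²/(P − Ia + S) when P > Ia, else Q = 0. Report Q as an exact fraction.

Q = 9469819969/2824939425 in ≈ 3.352 in

NRCS table: paved parking, roofs, soil group A → CN(II) = 98
Dry (AMC I): CN(I) = 4.2·98/(10 − 0.058·98) = (2058/5)/(1079/250) = 102900/1079 ≈ 95.366
S = 1000/(102900/1079) − 10 = 500/1029 in ≈ 0.486 in
Ia = 0.2S: 0.2·0.486 = 0.097 in (exactly 100/1029)
Excess rainfall: 3.880 − 0.097 = 3.783 in; P > Ia so Q > 0
Q = (97313/25725)²/((97313/25725) + 500/1029) = (9469819969/661775625)/(109813/25725) = 9469819969/2824939425 in ≈ 3.352 in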